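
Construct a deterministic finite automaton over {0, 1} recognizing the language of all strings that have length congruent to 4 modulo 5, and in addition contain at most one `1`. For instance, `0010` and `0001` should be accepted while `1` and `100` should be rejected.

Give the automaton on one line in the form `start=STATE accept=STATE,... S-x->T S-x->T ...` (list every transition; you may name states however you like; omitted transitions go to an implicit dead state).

start=s0 accept=s8,s9 s0-0->s1 s0-1->s2 s1-0->s3 s1-1->s4 s2-0->s4 s2-1->s5 s3-0->s6 s3-1->s7 s4-0->s7 s4-1->s5 s5-0->s5 s5-1->s5 s6-0->s8 s6-1->s9 s7-0->s9 s7-1->s5 s8-0->s0 s8-1->s10 s9-0->s10 s9-1->s5 s10-0->s2 s10-1->s5

Run two small machines in parallel and take their product. The first has 5 states tracking the input length modulo 5; the second has 3 states tracking the count of `1`s, saturating at 2. A product state is a pair (one from each), accepting exactly when both do. Minimizing collapses redundant product states.
With 11 states:
          0    1  
>  s0     s1   s2 
   s1     s3   s4 
   s2     s4   s5 
   s3     s6   s7 
   s4     s7   s5 
   s5     s5   s5 
   s6     s8   s9 
   s7     s9   s5 
 * s8     s0  s10 
 * s9    s10   s5 
   s10    s2   s5 
(> = start, * = accepting)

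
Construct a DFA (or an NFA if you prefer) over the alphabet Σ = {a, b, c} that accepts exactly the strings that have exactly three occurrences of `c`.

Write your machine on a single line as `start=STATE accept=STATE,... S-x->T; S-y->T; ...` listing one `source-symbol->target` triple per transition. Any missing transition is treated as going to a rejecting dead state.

Count `c`s, saturating at 4: states s0 through s3 mean 0 through 3 `c`s seen; s4 means more than 3. Each `c` increments (capped at s4); other symbols loop. Accept from {s3}.
A 5-state machine:
        a   b   c  
>  s0   s0  s0  s1 
   s1   s1  s1  s2 
   s2   s2  s2  s3 
 * s3   s3  s3  s4 
   s4   s4  s4  s4 
(> = start, * = accepting)

start=s0; accept=s3; s0-a->s0; s0-b->s0; s0-c->s1; s1-a->s1; s1-b->s1; s1-c->s2; s2-a->s2; s2-b->s2; s2-c->s3; s3-a->s3; s3-b->s3; s3-c->s4; s4-a->s4; s4-b->s4; s4-c->s4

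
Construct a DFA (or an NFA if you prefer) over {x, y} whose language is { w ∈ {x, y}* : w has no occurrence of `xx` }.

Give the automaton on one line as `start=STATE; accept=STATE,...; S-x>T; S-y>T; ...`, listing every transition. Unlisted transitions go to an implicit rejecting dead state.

start=q0; accept=q0,q1; q0-x>q1; q0-y>q0; q1-x>q2; q1-y>q0; q2-x>q2; q2-y>q2

This is the complement of 'contains `xx`'. Use the same substring-matching states — q0 through q2 holding how much of `xx` has just been matched — but flip the accepting set: everything except the trap q2 accepts.
A 3-state machine:
        x   y  
>* q0   q1  q0 
 * q1   q2  q0 
   q2   q2  q2 
(> = start, * = accepting)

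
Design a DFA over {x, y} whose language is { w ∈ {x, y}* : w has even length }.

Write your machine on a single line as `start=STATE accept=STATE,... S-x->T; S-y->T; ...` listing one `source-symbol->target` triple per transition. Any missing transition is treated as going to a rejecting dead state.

start=q0; accept=q0; q0-x->q1; q0-y->q1; q1-x->q0; q1-y->q0

Only the length mod 2 matters, so use a 2-cycle: from any state, every input symbol moves to the next state, wrapping q1 back to q0. Mark q0 accepting.
With 2 states:
        x   y  
>* q0   q1  q1 
   q1   q0  q0 
(> = start, * = accepting)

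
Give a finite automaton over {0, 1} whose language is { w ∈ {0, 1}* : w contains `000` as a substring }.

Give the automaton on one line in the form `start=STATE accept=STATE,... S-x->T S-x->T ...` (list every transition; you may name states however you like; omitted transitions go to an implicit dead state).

start=s0 accept=s3 s0-0->s1 s0-1->s0 s1-0->s2 s1-1->s0 s2-0->s3 s2-1->s0 s3-0->s3 s3-1->s3

Track how much of `000` has been matched so far: state s0 is no progress, s3 is the absorbing accept state reached once `000` has occurred. Intermediate states record partial matches; on a mismatch, fall back to the longest reusable overlap.
A 4-state machine:
        0   1  
>  s0   s1  s0 
   s1   s2  s0 
   s2   s3  s0 
 * s3   s3  s3 
(> = start, * = accepting)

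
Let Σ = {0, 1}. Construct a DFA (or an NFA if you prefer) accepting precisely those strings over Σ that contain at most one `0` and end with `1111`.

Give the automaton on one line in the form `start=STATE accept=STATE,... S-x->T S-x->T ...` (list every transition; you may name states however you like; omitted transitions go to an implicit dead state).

Handle the two conditions separately and then intersect. The first has 3 states tracking the count of `0`s, saturating at 2; the second has 5 states tracking how much of the suffix `1111` has currently been matched. A product state is a pair (one from each), accepting exactly when both do.
          0    1  
>  q0     q1   q2 
   q1     q3   q4 
   q2     q1   q5 
   q3     q3   q6 
   q4     q3   q7 
   q5     q1   q8 
   q6     q3   q9 
   q7     q3  q10 
   q8     q1  q11 
   q9     q3  q12 
   q10    q3  q13 
 * q11    q1  q11 
   q12    q3  q14 
 * q13    q3  q13 
   q14    q3  q14 
(> = start, * = accepting)

start=q0 accept=q11,q13 q0-0->q1 q0-1->q2 q1-0->q3 q1-1->q4 q2-0->q1 q2-1->q5 q3-0->q3 q3-1->q6 q4-0->q3 q4-1->q7 q5-0->q1 q5-1->q8 q6-0->q3 q6-1->q9 q7-0->q3 q7-1->q10 q8-0->q1 q8-1->q11 q9-0->q3 q9-1->q12 q10-0->q3 q10-1->q13 q11-0->q1 q11-1->q11 q12-0->q3 q12-1->q14 q13-0->q3 q13-1->q13 q14-0->q3 q14-1->q14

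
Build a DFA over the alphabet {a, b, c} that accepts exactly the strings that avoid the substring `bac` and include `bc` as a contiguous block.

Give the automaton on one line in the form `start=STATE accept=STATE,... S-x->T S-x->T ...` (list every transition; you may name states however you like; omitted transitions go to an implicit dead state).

Build one automaton per condition and run them in lockstep. One (4 states) tracks partial matches of the forbidden pattern `bac`; the other (3 states) tracks whether and how much of `bc` has been seen. Each combined state is a pair, one component from each; accept when both components accept. Minimizing collapses redundant product states.
7 states suffice.
        a   b   c  
>  q0   q0  q1  q0 
   q1   q2  q1  q3 
   q2   q0  q1  q4 
 * q3   q3  q5  q3 
   q4   q4  q4  q4 
 * q5   q6  q5  q3 
 * q6   q3  q5  q4 
(> = start, * = accepting)

start=q0 accept=q3,q5,q6 q0-a->q0 q0-b->q1 q0-c->q0 q1-a->q2 q1-b->q1 q1-c->q3 q2-a->q0 q2-b->q1 q2-c->q4 q3-a->q3 q3-b->q5 q3-c->q3 q4-a->q4 q4-b->q4 q4-c->q4 q5-a->q6 q5-b->q5 q5-c->q3 q6-a->q3 q6-b->q5 q6-c->q4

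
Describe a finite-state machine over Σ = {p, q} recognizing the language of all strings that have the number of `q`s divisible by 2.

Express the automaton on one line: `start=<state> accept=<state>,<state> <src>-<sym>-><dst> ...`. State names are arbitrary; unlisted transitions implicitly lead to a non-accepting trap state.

start=s0 accept=s0 s0-p->s0 s0-q->s1 s1-p->s1 s1-q->s0

Keep the running count of `q`s modulo 2: each `q` advances along the cycle s0 → s1 → s0 while other symbols loop. Accept at s0.
2 states suffice.
        p   q  
>* s0   s0  s1 
   s1   s1  s0 
(> = start, * = accepting)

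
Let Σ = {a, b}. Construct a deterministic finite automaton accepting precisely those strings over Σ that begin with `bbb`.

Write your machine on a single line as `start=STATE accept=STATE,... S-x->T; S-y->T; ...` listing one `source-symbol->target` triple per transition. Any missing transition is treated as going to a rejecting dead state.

start=q0; accept=q3; q0-a->q4; q0-b->q1; q1-a->q4; q1-b->q2; q2-a->q4; q2-b->q3; q3-a->q3; q3-b->q3; q4-a->q4; q4-b->q4

Walk along `bbb` while the input agrees: from q0 take `b` to q1, and so on. Any deviation drops to the rejecting sink q4. Once q3 is reached the prefix is confirmed and every continuation is accepted.
5 states suffice.
        a   b  
>  q0   q4  q1 
   q1   q4  q2 
   q2   q4  q3 
 * q3   q3  q3 
   q4   q4  q4 
(> = start, * = accepting)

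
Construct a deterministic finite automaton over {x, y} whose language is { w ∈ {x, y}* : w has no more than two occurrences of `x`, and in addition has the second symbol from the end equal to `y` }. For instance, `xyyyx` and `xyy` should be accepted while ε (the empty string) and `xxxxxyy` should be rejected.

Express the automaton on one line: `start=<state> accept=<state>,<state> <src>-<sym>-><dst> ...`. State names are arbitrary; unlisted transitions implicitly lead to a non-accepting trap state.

start=q0 accept=q5,q6,q9,q10,q11 q0-x->q1 q0-y->q2 q1-x->q3 q1-y->q4 q2-x->q5 q2-y->q6 q3-x->q7 q3-y->q8 q4-x->q9 q4-y->q10 q5-x->q3 q5-y->q4 q6-x->q5 q6-y->q6 q7-x->q7 q7-y->q7 q8-x->q7 q8-y->q11 q9-x->q7 q9-y->q8 q10-x->q9 q10-y->q10 q11-x->q7 q11-y->q11

Run two small machines in parallel and take their product. The first has 4 states tracking the count of `x`s, saturating at 3; the second has 7 states tracking the last 2 symbols read. A product state is a pair (one from each), accepting exactly when both do. Minimizing collapses redundant product states.
          x    y  
>  q0     q1   q2 
   q1     q3   q4 
   q2     q5   q6 
   q3     q7   q8 
   q4     q9  q10 
 * q5     q3   q4 
 * q6     q5   q6 
   q7     q7   q7 
   q8     q7  q11 
 * q9     q7   q8 
 * q10    q9  q10 
 * q11    q7  q11 
(> = start, * = accepting)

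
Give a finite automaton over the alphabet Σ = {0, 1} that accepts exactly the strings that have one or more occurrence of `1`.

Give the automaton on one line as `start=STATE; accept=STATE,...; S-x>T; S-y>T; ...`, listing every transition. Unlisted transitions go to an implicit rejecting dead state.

Only the number of `1`s matters, and only up to 2. Make a chain q0 → q1 → q2 advanced by each `1` (with q2 absorbing); every other symbol self-loops. The accepting set is {q1, q2}.
3 states suffice.
        0   1  
>  q0   q0  q1 
 * q1   q1  q2 
 * q2   q2  q2 
(> = start, * = accepting)

start=q0; accept=q1,q2; q0-0>q0; q0-1>q1; q1-0>q1; q1-1>q2; q2-0>q2; q2-1>q2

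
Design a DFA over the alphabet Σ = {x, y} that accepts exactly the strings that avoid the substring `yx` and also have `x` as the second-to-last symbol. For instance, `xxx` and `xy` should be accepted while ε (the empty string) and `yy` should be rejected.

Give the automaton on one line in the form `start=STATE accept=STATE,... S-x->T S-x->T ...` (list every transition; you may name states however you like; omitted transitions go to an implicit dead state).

start=S0 accept=S3,S4 S0-x->S1 S0-y->S2 S1-x->S3 S1-y->S4 S2-x->S2 S2-y->S2 S3-x->S3 S3-y->S4 S4-x->S2 S4-y->S2

Run two small machines in parallel and take their product. The first has 3 states tracking partial matches of the forbidden pattern `yx`; the second has 7 states tracking the last 2 symbols read. A product state is a pair (one from each), accepting exactly when both do. After merging equivalent states the machine shrinks.
        x   y  
>  S0   S1  S2 
   S1   S3  S4 
   S2   S2  S2 
 * S3   S3  S4 
 * S4   S2  S2 
(> = start, * = accepting)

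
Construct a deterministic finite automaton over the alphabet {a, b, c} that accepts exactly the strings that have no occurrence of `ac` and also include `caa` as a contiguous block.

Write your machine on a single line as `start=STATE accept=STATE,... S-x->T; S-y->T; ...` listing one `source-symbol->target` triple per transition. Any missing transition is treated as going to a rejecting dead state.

Handle the two conditions separately and then intersect. One (3 states) tracks partial matches of the forbidden pattern `ac`; the other (4 states) tracks whether and how much of `caa` has been seen. Each combined state is a pair, one component from each; accept when both components accept.
10 states suffice.
        a   b   c  
>  S0   S1  S0  S2 
   S1   S1  S0  S3 
   S2   S4  S0  S2 
   S3   S5  S6  S3 
   S4   S7  S0  S3 
   S5   S8  S6  S3 
   S6   S6  S6  S3 
 * S7   S7  S9  S8 
   S8   S8  S8  S8 
 * S9   S7  S9  S9 
(> = start, * = accepting)

start=S0; accept=S7,S9; S0-a->S1; S0-b->S0; S0-c->S2; S1-a->S1; S1-b->S0; S1-c->S3; S2-a->S4; S2-b->S0; S2-c->S2; S3-a->S5; S3-b->S6; S3-c->S3; S4-a->S7; S4-b->S0; S4-c->S3; S5-a->S8; S5-b->S6; S5-c->S3; S6-a->S6; S6-b->S6; S6-c->S3; S7-a->S7; S7-b->S9; S7-c->S8; S8-a->S8; S8-b->S8; S8-c->S8; S9-a->S7; S9-b->S9; S9-c->S9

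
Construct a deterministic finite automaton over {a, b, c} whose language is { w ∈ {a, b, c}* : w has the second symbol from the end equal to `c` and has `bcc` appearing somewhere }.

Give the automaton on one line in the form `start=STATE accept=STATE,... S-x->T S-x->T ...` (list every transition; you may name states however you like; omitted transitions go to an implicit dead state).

Run two small machines in parallel and take their product. The first has 13 states tracking the last 2 symbols read; the second has 4 states tracking whether and how much of `bcc` has been seen. A product state is a pair (one from each), accepting exactly when both do.
A 22-state machine:
          a    b    c  
>  S0     S1   S2   S3 
   S1     S4   S5   S6 
   S2     S7   S8   S9 
   S3    S10  S11  S12 
   S4     S4   S5   S6 
   S5     S7   S8   S9 
   S6    S10  S11  S12 
   S7     S4   S5   S6 
   S8     S7   S8   S9 
   S9    S10  S11  S13 
   S10    S4   S5   S6 
   S11    S7   S8   S9 
   S12   S10  S11  S12 
 * S13   S14  S15  S13 
 * S14   S16  S17  S18 
 * S15   S19  S20  S21 
   S16   S16  S17  S18 
   S17   S19  S20  S21 
   S18   S14  S15  S13 
   S19   S16  S17  S18 
   S20   S19  S20  S21 
   S21   S14  S15  S13 
(> = start, * = accepting)

start=S0 accept=S13,S14,S15 S0-a->S1 S0-b->S2 S0-c->S3 S1-a->S4 S1-b->S5 S1-c->S6 S2-a->S7 S2-b->S8 S2-c->S9 S3-a->S10 S3-b->S11 S3-c->S12 S4-a->S4 S4-b->S5 S4-c->S6 S5-a->S7 S5-b->S8 S5-c->S9 S6-a->S10 S6-b->S11 S6-c->S12 S7-a->S4 S7-b->S5 S7-c->S6 S8-a->S7 S8-b->S8 S8-c->S9 S9-a->S10 S9-b->S11 S9-c->S13 S10-a->S4 S10-b->S5 S10-c->S6 S11-a->S7 S11-b->S8 S11-c->S9 S12-a->S10 S12-b->S11 S12-c->S12 S13-a->S14 S13-b->S15 S13-c->S13 S14-a->S16 S14-b->S17 S14-c->S18 S15-a->S19 S15-b->S20 S15-c->S21 S16-a->S16 S16-b->S17 S16-c->S18 S17-a->S19 S17-b->S20 S17-c->S21 S18-a->S14 S18-b->S15 S18-c->S13 S19-a->S16 S19-b->S17 S19-c->S18 S20-a->S19 S20-b->S20 S20-c->S21 S21-a->S14 S21-b->S15 S21-c->S13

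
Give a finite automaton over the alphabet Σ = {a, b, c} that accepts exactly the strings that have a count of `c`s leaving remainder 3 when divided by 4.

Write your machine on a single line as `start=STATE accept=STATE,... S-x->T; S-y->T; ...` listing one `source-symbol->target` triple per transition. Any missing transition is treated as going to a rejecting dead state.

Keep the running count of `c`s modulo 4: each `c` advances along the cycle q0 → q1 → q2 → q3 → q0 while other symbols loop. Accept at q3.
4 states suffice.
        a   b   c  
>  q0   q0  q0  q1 
   q1   q1  q1  q2 
   q2   q2  q2  q3 
 * q3   q3  q3  q0 
(> = start, * = accepting)

start=q0; accept=q3; q0-a->q0; q0-b->q0; q0-c->q1; q1-a->q1; q1-b->q1; q1-c->q2; q2-a->q2; q2-b->q2; q2-c->q3; q3-a->q3; q3-b->q3; q3-c->q0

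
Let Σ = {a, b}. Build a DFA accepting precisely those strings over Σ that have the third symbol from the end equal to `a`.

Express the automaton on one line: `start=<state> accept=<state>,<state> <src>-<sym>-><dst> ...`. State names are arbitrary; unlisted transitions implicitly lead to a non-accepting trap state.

start=S0 accept=S7,S8,S9,S10 S0-a->S1 S0-b->S2 S1-a->S3 S1-b->S4 S2-a->S5 S2-b->S6 S3-a->S7 S3-b->S8 S4-a->S9 S4-b->S10 S5-a->S11 S5-b->S12 S6-a->S13 S6-b->S14 S7-a->S7 S7-b->S8 S8-a->S9 S8-b->S10 S9-a->S11 S9-b->S12 S10-a->S13 S10-b->S14 S11-a->S7 S11-b->S8 S12-a->S9 S12-b->S10 S13-a->S11 S13-b->S12 S14-a->S13 S14-b->S14

A DFA must remember the last 3 symbols (since which symbol is third-to-last isn't known until the input ends). Use one state per possible window of the last ≤3 symbols; accept from those whose window starts with `a`.
15 states suffice.
          a    b  
>  S0     S1   S2 
   S1     S3   S4 
   S2     S5   S6 
   S3     S7   S8 
   S4     S9  S10 
   S5    S11  S12 
   S6    S13  S14 
 * S7     S7   S8 
 * S8     S9  S10 
 * S9    S11  S12 
 * S10   S13  S14 
   S11    S7   S8 
   S12    S9  S10 
   S13   S11  S12 
   S14   S13  S14 
(> = start, * = accepting)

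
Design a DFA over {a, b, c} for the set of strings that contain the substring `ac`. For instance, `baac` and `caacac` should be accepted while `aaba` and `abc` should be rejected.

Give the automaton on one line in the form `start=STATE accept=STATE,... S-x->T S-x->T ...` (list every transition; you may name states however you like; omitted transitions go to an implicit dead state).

start=s0 accept=s2 s0-a->s1 s0-b->s0 s0-c->s0 s1-a->s1 s1-b->s0 s1-c->s2 s2-a->s2 s2-b->s2 s2-c->s2

Track how much of `ac` has been matched so far: state s0 is no progress, s2 is the absorbing accept state reached once `ac` has occurred. Intermediate states record partial matches; on a mismatch, fall back to the longest reusable overlap.
With 3 states:
        a   b   c  
>  s0   s1  s0  s0 
   s1   s1  s0  s2 
 * s2   s2  s2  s2 
(> = start, * = accepting)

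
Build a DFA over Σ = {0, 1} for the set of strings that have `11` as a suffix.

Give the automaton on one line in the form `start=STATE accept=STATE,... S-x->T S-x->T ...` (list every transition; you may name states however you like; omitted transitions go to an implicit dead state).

Remember how much of `11` the current input suffix matches. State q0 means no match yet; q1 means the last symbol is `1`; q2 means the last 2 symbols are `11`. Only q2 accepts. On a mismatch, fall back to the longest proper suffix that is still a prefix of `11`.
A 3-state machine:
        0   1  
>  q0   q0  q1 
   q1   q0  q2 
 * q2   q0  q2 
(> = start, * = accepting)

start=q0 accept=q2 q0-0->q0 q0-1->q1 q1-0->q0 q1-1->q2 q2-0->q0 q2-1->q2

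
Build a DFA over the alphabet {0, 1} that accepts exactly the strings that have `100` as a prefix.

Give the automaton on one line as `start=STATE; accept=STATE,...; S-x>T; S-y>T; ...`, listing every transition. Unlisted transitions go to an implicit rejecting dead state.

Check the first 3 symbols one by one: q0 through q2 record how many have matched `100` so far; any wrong symbol goes to the dead state q4. After all 3 match we enter the accepting sink q3.
A 5-state machine:
        0   1  
>  q0   q4  q1 
   q1   q2  q4 
   q2   q3  q4 
 * q3   q3  q3 
   q4   q4  q4 
(> = start, * = accepting)

start=q0; accept=q3; q0-0>q4; q0-1>q1; q1-0>q2; q1-1>q4; q2-0>q3; q2-1>q4; q3-0>q3; q3-1>q3; q4-0>q4; q4-1>q4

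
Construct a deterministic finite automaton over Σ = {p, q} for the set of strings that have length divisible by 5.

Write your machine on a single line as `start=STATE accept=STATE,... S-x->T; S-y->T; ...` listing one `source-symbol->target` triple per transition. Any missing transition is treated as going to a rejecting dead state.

Count input length modulo 5: every symbol advances one step around the cycle A → B → C → D → E → A. Accept at A.
With 5 states:
       p  q 
>* A   B  B 
   B   C  C 
   C   D  D 
   D   E  E 
   E   A  A 
(> = start, * = accepting)

start=A; accept=A; A-p->B; A-q->B; B-p->C; B-q->C; C-p->D; C-q->D; D-p->E; D-q->E; E-p->A; E-q->A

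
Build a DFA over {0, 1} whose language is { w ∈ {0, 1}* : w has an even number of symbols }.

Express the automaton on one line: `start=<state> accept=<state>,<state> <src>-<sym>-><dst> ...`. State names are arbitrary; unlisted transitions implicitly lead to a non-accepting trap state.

start=S0 accept=S0 S0-0->S1 S0-1->S1 S1-0->S0 S1-1->S0

Only the length mod 2 matters, so use a 2-cycle: from any state, every input symbol moves to the next state, wrapping S1 back to S0. Mark S0 accepting.
        0   1  
>* S0   S1  S1 
   S1   S0  S0 
(> = start, * = accepting)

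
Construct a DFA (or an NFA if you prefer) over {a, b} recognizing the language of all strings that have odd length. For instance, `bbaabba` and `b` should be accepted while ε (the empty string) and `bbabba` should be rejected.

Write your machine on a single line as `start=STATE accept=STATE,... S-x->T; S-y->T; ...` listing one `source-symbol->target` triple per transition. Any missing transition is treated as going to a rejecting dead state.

start=q0; accept=q1; q0-a->q1; q0-b->q1; q1-a->q0; q1-b->q0

Count input length modulo 2: every symbol advances one step around the cycle q0 → q1 → q0. Accept at q1.
With 2 states:
        a   b  
>  q0   q1  q1 
 * q1   q0  q0 
(> = start, * = accepting)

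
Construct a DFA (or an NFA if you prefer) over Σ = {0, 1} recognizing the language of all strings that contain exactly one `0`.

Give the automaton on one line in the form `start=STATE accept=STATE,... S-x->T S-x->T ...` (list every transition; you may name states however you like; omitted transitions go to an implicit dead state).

Count `0`s, saturating at 2: state A means no `0` yet, B means one `0` seen, C means more than one. Each `0` increments (capped at C); other symbols loop. Accept from {B}.
       0  1 
>  A   B  A 
 * B   C  B 
   C   C  C 
(> = start, * = accepting)

start=A accept=B A-0->B A-1->A B-0->C B-1->B C-0->C C-1->C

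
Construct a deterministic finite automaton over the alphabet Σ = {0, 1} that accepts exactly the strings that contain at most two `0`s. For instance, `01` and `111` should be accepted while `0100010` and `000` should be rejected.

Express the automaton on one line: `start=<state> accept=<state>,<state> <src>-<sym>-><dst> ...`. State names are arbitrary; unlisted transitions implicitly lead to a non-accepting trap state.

start=S0 accept=S0,S1,S2 S0-0->S1 S0-1->S0 S1-0->S2 S1-1->S1 S2-0->S3 S2-1->S2 S3-0->S3 S3-1->S3

Only the number of `0`s matters, and only up to 3. Make a chain S0 → S1 → S2 → S3 advanced by each `0` (with S3 absorbing); every other symbol self-loops. The accepting set is {S0, S1, S2}.
A 4-state machine:
        0   1  
>* S0   S1  S0 
 * S1   S2  S1 
 * S2   S3  S2 
   S3   S3  S3 
(> = start, * = accepting)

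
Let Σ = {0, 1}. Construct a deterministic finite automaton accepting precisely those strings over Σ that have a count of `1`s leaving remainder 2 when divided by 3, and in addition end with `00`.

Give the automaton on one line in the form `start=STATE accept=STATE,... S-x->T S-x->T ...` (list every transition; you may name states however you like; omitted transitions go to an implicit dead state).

start=S0 accept=S8 S0-0->S1 S0-1->S2 S1-0->S3 S1-1->S2 S2-0->S4 S2-1->S5 S3-0->S3 S3-1->S2 S4-0->S6 S4-1->S5 S5-0->S7 S5-1->S0 S6-0->S6 S6-1->S5 S7-0->S8 S7-1->S0 S8-0->S8 S8-1->S0

Build one automaton per condition and run them in lockstep. One (3 states) tracks the count of `1`s modulo 3; the other (3 states) tracks how much of the suffix `00` has currently been matched. Each combined state is a pair, one component from each; accept when both components accept.
        0   1  
>  S0   S1  S2 
   S1   S3  S2 
   S2   S4  S5 
   S3   S3  S2 
   S4   S6  S5 
   S5   S7  S0 
   S6   S6  S5 
   S7   S8  S0 
 * S8   S8  S0 
(> = start, * = accepting)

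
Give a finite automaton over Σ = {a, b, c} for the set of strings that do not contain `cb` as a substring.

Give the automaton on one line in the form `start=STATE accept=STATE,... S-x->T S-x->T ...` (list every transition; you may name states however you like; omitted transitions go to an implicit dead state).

This is the complement of 'contains `cb`'. Use the same substring-matching states — s0 through s2 holding how much of `cb` has just been matched — but flip the accepting set: everything except the trap s2 accepts.
With 3 states:
        a   b   c  
>* s0   s0  s0  s1 
 * s1   s0  s2  s1 
   s2   s2  s2  s2 
(> = start, * = accepting)

start=s0 accept=s0,s1 s0-a->s0 s0-b->s0 s0-c->s1 s1-a->s0 s1-b->s2 s1-c->s1 s2-a->s2 s2-b->s2 s2-c->s2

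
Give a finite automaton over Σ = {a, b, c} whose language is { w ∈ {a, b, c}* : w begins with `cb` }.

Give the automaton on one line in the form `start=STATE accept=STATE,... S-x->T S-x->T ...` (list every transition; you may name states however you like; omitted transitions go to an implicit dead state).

Walk along `cb` while the input agrees: from S0 take `c` to S1, and so on. Any deviation drops to the rejecting sink S3. Once S2 is reached the prefix is confirmed and every continuation is accepted.
4 states suffice.
        a   b   c  
>  S0   S3  S3  S1 
   S1   S3  S2  S3 
 * S2   S2  S2  S2 
   S3   S3  S3  S3 
(> = start, * = accepting)

start=S0 accept=S2 S0-a->S3 S0-b->S3 S0-c->S1 S1-a->S3 S1-b->S2 S1-c->S3 S2-a->S2 S2-b->S2 S2-c->S2 S3-a->S3 S3-b->S3 S3-c->S3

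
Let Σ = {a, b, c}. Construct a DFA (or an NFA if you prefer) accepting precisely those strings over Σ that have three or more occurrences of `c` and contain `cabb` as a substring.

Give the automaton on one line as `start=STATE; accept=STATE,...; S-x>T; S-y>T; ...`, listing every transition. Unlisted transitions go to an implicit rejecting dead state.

start=q0; accept=q18,q20; q0-a>q0; q0-b>q0; q0-c>q1; q1-a>q2; q1-b>q3; q1-c>q4; q2-a>q3; q2-b>q5; q2-c>q4; q3-a>q3; q3-b>q3; q3-c>q4; q4-a>q6; q4-b>q7; q4-c>q8; q5-a>q3; q5-b>q9; q5-c>q4; q6-a>q7; q6-b>q10; q6-c>q8; q7-a>q7; q7-b>q7; q7-c>q8; q8-a>q11; q8-b>q12; q8-c>q13; q9-a>q9; q9-b>q9; q9-c>q14; q10-a>q7; q10-b>q14; q10-c>q8; q11-a>q12; q11-b>q15; q11-c>q13; q12-a>q12; q12-b>q12; q12-c>q13; q13-a>q16; q13-b>q17; q13-c>q13; q14-a>q14; q14-b>q14; q14-c>q18; q15-a>q12; q15-b>q18; q15-c>q13; q16-a>q17; q16-b>q19; q16-c>q13; q17-a>q17; q17-b>q17; q17-c>q13; q18-a>q18; q18-b>q18; q18-c>q20; q19-a>q17; q19-b>q20; q19-c>q13; q20-a>q20; q20-b>q20; q20-c>q20

Handle the two conditions separately and then intersect. The first has 5 states tracking the count of `c`s, saturating at 4; the second has 5 states tracking whether and how much of `cabb` has been seen. A product state is a pair (one from each), accepting exactly when both do.
21 states suffice.
          a    b    c  
>  q0     q0   q0   q1 
   q1     q2   q3   q4 
   q2     q3   q5   q4 
   q3     q3   q3   q4 
   q4     q6   q7   q8 
   q5     q3   q9   q4 
   q6     q7  q10   q8 
   q7     q7   q7   q8 
   q8    q11  q12  q13 
   q9     q9   q9  q14 
   q10    q7  q14   q8 
   q11   q12  q15  q13 
   q12   q12  q12  q13 
   q13   q16  q17  q13 
   q14   q14  q14  q18 
   q15   q12  q18  q13 
   q16   q17  q19  q13 
   q17   q17  q17  q13 
 * q18   q18  q18  q20 
   q19   q17  q20  q13 
 * q20   q20  q20  q20 
(> = start, * = accepting)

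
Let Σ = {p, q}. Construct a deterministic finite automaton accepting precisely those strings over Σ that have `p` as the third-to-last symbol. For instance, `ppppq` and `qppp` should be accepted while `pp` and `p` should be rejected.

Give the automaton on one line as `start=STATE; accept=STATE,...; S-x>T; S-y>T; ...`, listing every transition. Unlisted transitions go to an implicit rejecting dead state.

Because acceptance depends on a position counted from the end, the machine has to buffer the most recent 3 symbols. Make each state the string of the last up-to-3 symbols read; on input `x` shift the window left and append `x`. Accept when the buffered window has length 3 and begins with `p`.
       p  q 
>  A   B  C 
   B   D  E 
   C   F  G 
   D   H  I 
   E   J  K 
   F   L  M 
   G   N  O 
 * H   H  I 
 * I   J  K 
 * J   L  M 
 * K   N  O 
   L   H  I 
   M   J  K 
   N   L  M 
   O   N  O 
(> = start, * = accepting)

start=A; accept=H,I,J,K; A-p>B; A-q>C; B-p>D; B-q>E; C-p>F; C-q>G; D-p>H; D-q>I; E-p>J; E-q>K; F-p>L; F-q>M; G-p>N; G-q>O; H-p>H; H-q>I; I-p>J; I-q>K; J-p>L; J-q>M; K-p>N; K-q>O; L-p>H; L-q>I; M-p>J; M-q>K; N-p>L; N-q>M; O-p>N; O-q>O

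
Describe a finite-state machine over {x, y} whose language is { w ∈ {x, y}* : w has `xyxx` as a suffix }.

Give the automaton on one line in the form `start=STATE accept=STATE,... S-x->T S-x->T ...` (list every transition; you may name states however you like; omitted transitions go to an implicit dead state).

Remember how much of `xyxx` the current input suffix matches. State q0 means no match yet; q1 means the last symbol is `x`; q2 means the last 2 symbols are `xy`; q3 means the last 3 symbols are `xyx`; q4 means the last 4 symbols are `xyxx`. Only q4 accepts. On a mismatch, fall back to the longest proper suffix that is still a prefix of `xyxx`.
A 5-state machine:
        x   y  
>  q0   q1  q0 
   q1   q1  q2 
   q2   q3  q0 
   q3   q4  q2 
 * q4   q1  q2 
(> = start, * = accepting)

start=q0 accept=q4 q0-x->q1 q0-y->q0 q1-x->q1 q1-y->q2 q2-x->q3 q2-y->q0 q3-x->q4 q3-y->q2 q4-x->q1 q4-y->q2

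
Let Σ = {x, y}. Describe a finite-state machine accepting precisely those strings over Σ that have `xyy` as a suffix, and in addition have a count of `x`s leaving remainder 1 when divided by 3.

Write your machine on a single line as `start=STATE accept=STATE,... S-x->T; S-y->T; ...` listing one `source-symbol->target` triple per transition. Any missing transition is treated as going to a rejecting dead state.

start=A; accept=E; A-x->B; A-y->A; B-x->C; B-y->D; C-x->A; C-y->C; D-x->C; D-y->E; E-x->C; E-y->F; F-x->C; F-y->F

Build one automaton per condition and run them in lockstep. The first has 4 states tracking how much of the suffix `xyy` has currently been matched; the second has 3 states tracking the count of `x`s modulo 3. A product state is a pair (one from each), accepting exactly when both do. After merging equivalent states the machine shrinks.
       x  y 
>  A   B  A 
   B   C  D 
   C   A  C 
   D   C  E 
 * E   C  F 
   F   C  F 
(> = start, * = accepting)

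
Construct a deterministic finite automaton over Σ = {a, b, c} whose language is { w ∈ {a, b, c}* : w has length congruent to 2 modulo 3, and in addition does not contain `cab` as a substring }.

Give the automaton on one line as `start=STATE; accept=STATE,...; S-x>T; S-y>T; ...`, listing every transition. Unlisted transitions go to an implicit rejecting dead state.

start=q0; accept=q3,q4,q5; q0-a>q1; q0-b>q1; q0-c>q2; q1-a>q3; q1-b>q3; q1-c>q4; q2-a>q5; q2-b>q3; q2-c>q4; q3-a>q0; q3-b>q0; q3-c>q6; q4-a>q7; q4-b>q0; q4-c>q6; q5-a>q0; q5-b>q8; q5-c>q6; q6-a>q9; q6-b>q1; q6-c>q2; q7-a>q1; q7-b>q8; q7-c>q2; q8-a>q8; q8-b>q8; q8-c>q8; q9-a>q3; q9-b>q8; q9-c>q4

Build one automaton per condition and run them in lockstep. One (3 states) tracks the input length modulo 3; the other (4 states) tracks partial matches of the forbidden pattern `cab`. Each combined state is a pair, one component from each; accept when both components accept. After merging equivalent states the machine shrinks.
A 10-state machine:
        a   b   c  
>  q0   q1  q1  q2 
   q1   q3  q3  q4 
   q2   q5  q3  q4 
 * q3   q0  q0  q6 
 * q4   q7  q0  q6 
 * q5   q0  q8  q6 
   q6   q9  q1  q2 
   q7   q1  q8  q2 
   q8   q8  q8  q8 
   q9   q3  q8  q4 
(> = start, * = accepting)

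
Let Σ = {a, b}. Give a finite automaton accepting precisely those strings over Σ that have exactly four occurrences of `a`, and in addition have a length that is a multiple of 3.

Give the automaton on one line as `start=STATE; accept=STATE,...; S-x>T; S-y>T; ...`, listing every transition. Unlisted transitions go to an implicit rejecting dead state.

Handle the two conditions separately and then intersect. The first has 6 states tracking the count of `a`s, saturating at 5; the second has 3 states tracking the input length modulo 3. A product state is a pair (one from each), accepting exactly when both do.
An 18-state machine:
          a    b  
>  S0     S1   S2 
   S1     S3   S4 
   S2     S4   S5 
   S3     S6   S7 
   S4     S7   S8 
   S5     S8   S0 
   S6     S9  S10 
   S7    S10  S11 
   S8    S11   S1 
   S9    S12  S13 
   S10   S13  S14 
   S11   S14   S3 
   S12   S15  S15 
   S13   S15  S16 
   S14   S16   S6 
   S15   S17  S17 
 * S16   S17   S9 
   S17   S12  S12 
(> = start, * = accepting)

start=S0; accept=S16; S0-a>S1; S0-b>S2; S1-a>S3; S1-b>S4; S2-a>S4; S2-b>S5; S3-a>S6; S3-b>S7; S4-a>S7; S4-b>S8; S5-a>S8; S5-b>S0; S6-a>S9; S6-b>S10; S7-a>S10; S7-b>S11; S8-a>S11; S8-b>S1; S9-a>S12; S9-b>S13; S10-a>S13; S10-b>S14; S11-a>S14; S11-b>S3; S12-a>S15; S12-b>S15; S13-a>S15; S13-b>S16; S14-a>S16; S14-b>S6; S15-a>S17; S15-b>S17; S16-a>S17; S16-b>S9; S17-a>S12; S17-b>S12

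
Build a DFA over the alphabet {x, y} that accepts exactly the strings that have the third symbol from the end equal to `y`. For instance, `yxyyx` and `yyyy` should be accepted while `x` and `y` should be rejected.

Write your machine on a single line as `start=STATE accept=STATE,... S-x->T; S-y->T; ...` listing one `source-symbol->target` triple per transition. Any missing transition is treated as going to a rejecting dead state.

A DFA must remember the last 3 symbols (since which symbol is third-to-last isn't known until the input ends). Use one state per possible window of the last ≤3 symbols; accept from those whose window starts with `y`.
15 states suffice.
          x    y  
>  q0     q1   q2 
   q1     q3   q4 
   q2     q5   q6 
   q3     q7   q8 
   q4     q9  q10 
   q5    q11  q12 
   q6    q13  q14 
   q7     q7   q8 
   q8     q9  q10 
   q9    q11  q12 
   q10   q13  q14 
 * q11    q7   q8 
 * q12    q9  q10 
 * q13   q11  q12 
 * q14   q13  q14 
(> = start, * = accepting)

start=q0; accept=q11,q12,q13,q14; q0-x->q1; q0-y->q2; q1-x->q3; q1-y->q4; q2-x->q5; q2-y->q6; q3-x->q7; q3-y->q8; q4-x->q9; q4-y->q10; q5-x->q11; q5-y->q12; q6-x->q13; q6-y->q14; q7-x->q7; q7-y->q8; q8-x->q9; q8-y->q10; q9-x->q11; q9-y->q12; q10-x->q13; q10-y->q14; q11-x->q7; q11-y->q8; q12-x->q9; q12-y->q10; q13-x->q11; q13-y->q12; q14-x->q13; q14-y->q14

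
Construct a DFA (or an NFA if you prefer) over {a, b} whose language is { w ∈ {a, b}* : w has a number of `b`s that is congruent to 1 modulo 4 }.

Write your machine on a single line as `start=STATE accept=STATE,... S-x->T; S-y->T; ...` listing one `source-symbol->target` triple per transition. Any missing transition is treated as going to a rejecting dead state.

start=S0; accept=S1; S0-a->S0; S0-b->S1; S1-a->S1; S1-b->S2; S2-a->S2; S2-b->S3; S3-a->S3; S3-b->S0

The only thing that matters is how many `b`s have appeared, reduced mod 4. Use one state per residue: S0 for 0, …, S3 for 3. Reading `b` moves to the next residue; anything else stays put. S1 is accepting.
        a   b  
>  S0   S0  S1 
 * S1   S1  S2 
   S2   S2  S3 
   S3   S3  S0 
(> = start, * = accepting)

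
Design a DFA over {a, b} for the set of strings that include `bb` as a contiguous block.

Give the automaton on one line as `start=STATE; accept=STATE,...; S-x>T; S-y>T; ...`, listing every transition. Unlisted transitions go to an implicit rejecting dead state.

start=q0; accept=q2; q0-a>q0; q0-b>q1; q1-a>q0; q1-b>q2; q2-a>q2; q2-b>q2

States q0..q1 record the length of the longest prefix of `bb` that matches the current input suffix. Reaching q2 means `bb` has been seen, and we stay there forever. Accept from q2.
A 3-state machine:
        a   b  
>  q0   q0  q1 
   q1   q0  q2 
 * q2   q2  q2 
(> = start, * = accepting)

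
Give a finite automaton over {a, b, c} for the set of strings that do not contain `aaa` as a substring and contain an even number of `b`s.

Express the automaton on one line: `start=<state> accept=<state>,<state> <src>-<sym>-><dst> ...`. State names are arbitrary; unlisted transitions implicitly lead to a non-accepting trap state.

Handle the two conditions separately and then intersect. One (4 states) tracks partial matches of the forbidden pattern `aaa`; the other (2 states) tracks the count of `b`s modulo 2. Each combined state is a pair, one component from each; accept when both components accept.
        a   b   c  
>* s0   s1  s2  s0 
 * s1   s3  s2  s0 
   s2   s4  s0  s2 
 * s3   s5  s2  s0 
   s4   s6  s0  s2 
   s5   s5  s7  s5 
   s6   s7  s0  s2 
   s7   s7  s5  s7 
(> = start, * = accepting)

start=s0 accept=s0,s1,s3 s0-a->s1 s0-b->s2 s0-c->s0 s1-a->s3 s1-b->s2 s1-c->s0 s2-a->s4 s2-b->s0 s2-c->s2 s3-a->s5 s3-b->s2 s3-c->s0 s4-a->s6 s4-b->s0 s4-c->s2 s5-a->s5 s5-b->s7 s5-c->s5 s6-a->s7 s6-b->s0 s6-c->s2 s7-a->s7 s7-b->s5 s7-c->s7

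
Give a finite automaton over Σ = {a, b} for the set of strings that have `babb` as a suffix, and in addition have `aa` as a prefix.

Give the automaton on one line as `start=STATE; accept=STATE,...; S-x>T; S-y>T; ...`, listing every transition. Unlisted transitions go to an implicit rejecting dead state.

Handle the two conditions separately and then intersect. One (5 states) tracks how much of the suffix `babb` has currently been matched; the other (4 states) tracks whether the input so far still matches the prefix `aa`. Each combined state is a pair, one component from each; accept when both components accept. Equivalent product states are then merged.
An 8-state machine:
        a   b  
>  q0   q1  q2 
   q1   q3  q2 
   q2   q2  q2 
   q3   q3  q4 
   q4   q5  q4 
   q5   q3  q6 
   q6   q5  q7 
 * q7   q5  q4 
(> = start, * = accepting)

start=q0; accept=q7; q0-a>q1; q0-b>q2; q1-a>q3; q1-b>q2; q2-a>q2; q2-b>q2; q3-a>q3; q3-b>q4; q4-a>q5; q4-b>q4; q5-a>q3; q5-b>q6; q6-a>q5; q6-b>q7; q7-a>q5; q7-b>q4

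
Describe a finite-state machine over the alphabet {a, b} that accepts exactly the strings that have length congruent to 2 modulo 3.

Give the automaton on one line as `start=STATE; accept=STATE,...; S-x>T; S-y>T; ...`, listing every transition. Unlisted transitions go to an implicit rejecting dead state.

start=q0; accept=q2; q0-a>q1; q0-b>q1; q1-a>q2; q1-b>q2; q2-a>q0; q2-b>q0

Count input length modulo 3: every symbol advances one step around the cycle q0 → q1 → q2 → q0. Accept at q2.
3 states suffice.
        a   b  
>  q0   q1  q1 
   q1   q2  q2 
 * q2   q0  q0 
(> = start, * = accepting)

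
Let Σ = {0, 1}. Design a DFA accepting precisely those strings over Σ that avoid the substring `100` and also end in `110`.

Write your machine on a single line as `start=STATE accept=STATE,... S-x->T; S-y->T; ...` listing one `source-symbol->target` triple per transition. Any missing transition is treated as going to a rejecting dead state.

start=q0; accept=q5; q0-0->q0; q0-1->q1; q1-0->q2; q1-1->q3; q2-0->q4; q2-1->q1; q3-0->q5; q3-1->q3; q4-0->q4; q4-1->q4; q5-0->q4; q5-1->q1

Build one automaton per condition and run them in lockstep. The first has 4 states tracking partial matches of the forbidden pattern `100`; the second has 4 states tracking how much of the suffix `110` has currently been matched. A product state is a pair (one from each), accepting exactly when both do. Equivalent product states are then merged.
With 6 states:
        0   1  
>  q0   q0  q1 
   q1   q2  q3 
   q2   q4  q1 
   q3   q5  q3 
   q4   q4  q4 
 * q5   q4  q1 
(> = start, * = accepting)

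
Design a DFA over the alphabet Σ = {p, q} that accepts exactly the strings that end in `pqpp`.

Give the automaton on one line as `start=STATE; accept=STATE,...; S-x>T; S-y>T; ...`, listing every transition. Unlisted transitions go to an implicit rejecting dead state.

Remember how much of `pqpp` the current input suffix matches. State s0 means no match yet; s1 means the last symbol is `p`; s2 means the last 2 symbols are `pq`; s3 means the last 3 symbols are `pqp`; s4 means the last 4 symbols are `pqpp`. Only s4 accepts. On a mismatch, fall back to the longest proper suffix that is still a prefix of `pqpp`.
A 5-state machine:
        p   q  
>  s0   s1  s0 
   s1   s1  s2 
   s2   s3  s0 
   s3   s4  s2 
 * s4   s1  s2 
(> = start, * = accepting)

start=s0; accept=s4; s0-p>s1; s0-q>s0; s1-p>s1; s1-q>s2; s2-p>s3; s2-q>s0; s3-p>s4; s3-q>s2; s4-p>s1; s4-q>s2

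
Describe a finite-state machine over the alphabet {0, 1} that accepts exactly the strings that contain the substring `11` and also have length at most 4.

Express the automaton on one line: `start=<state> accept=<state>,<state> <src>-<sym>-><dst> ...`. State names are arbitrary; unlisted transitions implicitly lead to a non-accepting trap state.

start=S0 accept=S5,S8,S11 S0-0->S1 S0-1->S2 S1-0->S3 S1-1->S4 S2-0->S3 S2-1->S5 S3-0->S6 S3-1->S7 S4-0->S6 S4-1->S8 S5-0->S8 S5-1->S8 S6-0->S9 S6-1->S10 S7-0->S9 S7-1->S11 S8-0->S11 S8-1->S11 S9-0->S12 S9-1->S13 S10-0->S12 S10-1->S14 S11-0->S14 S11-1->S14 S12-0->S12 S12-1->S13 S13-0->S12 S13-1->S14 S14-0->S14 S14-1->S14

Build one automaton per condition and run them in lockstep. One (3 states) tracks whether and how much of `11` has been seen; the other (6 states) tracks the input length, saturating at 5. Each combined state is a pair, one component from each; accept when both components accept.
A 15-state machine:
          0    1  
>  S0     S1   S2 
   S1     S3   S4 
   S2     S3   S5 
   S3     S6   S7 
   S4     S6   S8 
 * S5     S8   S8 
   S6     S9  S10 
   S7     S9  S11 
 * S8    S11  S11 
   S9    S12  S13 
   S10   S12  S14 
 * S11   S14  S14 
   S12   S12  S13 
   S13   S12  S14 
   S14   S14  S14 
(> = start, * = accepting)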